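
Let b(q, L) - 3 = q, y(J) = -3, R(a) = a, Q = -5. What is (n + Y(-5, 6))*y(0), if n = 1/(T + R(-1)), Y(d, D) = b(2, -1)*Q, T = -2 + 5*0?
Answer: 76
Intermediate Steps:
b(q, L) = 3 + q
T = -2 (T = -2 + 0 = -2)
Y(d, D) = -25 (Y(d, D) = (3 + 2)*(-5) = 5*(-5) = -25)
n = -1/3 (n = 1/(-2 - 1) = 1/(-3) = -1/3 ≈ -0.33333)
(n + Y(-5, 6))*y(0) = (-1/3 - 25)*(-3) = -76/3*(-3) = 76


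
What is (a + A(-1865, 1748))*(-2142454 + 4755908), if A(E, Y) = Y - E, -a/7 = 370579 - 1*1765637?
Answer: 25530881781626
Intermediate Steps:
a = 9765406 (a = -7*(370579 - 1*1765637) = -7*(370579 - 1765637) = -7*(-1395058) = 9765406)
(a + A(-1865, 1748))*(-2142454 + 4755908) = (9765406 + (1748 - 1*(-1865)))*(-2142454 + 4755908) = (9765406 + (1748 + 1865))*2613454 = (9765406 + 3613)*2613454 = 9769019*2613454 = 25530881781626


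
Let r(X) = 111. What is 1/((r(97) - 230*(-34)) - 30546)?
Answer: -1/22615 ≈ -4.4218e-5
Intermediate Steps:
1/((r(97) - 230*(-34)) - 30546) = 1/((111 - 230*(-34)) - 30546) = 1/((111 + 7820) - 30546) = 1/(7931 - 30546) = 1/(-22615) = -1/22615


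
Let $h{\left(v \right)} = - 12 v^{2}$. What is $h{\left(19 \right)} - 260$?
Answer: $-4592$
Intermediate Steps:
$h{\left(19 \right)} - 260 = - 12 \cdot 19^{2} - 260 = \left(-12\right) 361 - 260 = -4332 - 260 = -4592$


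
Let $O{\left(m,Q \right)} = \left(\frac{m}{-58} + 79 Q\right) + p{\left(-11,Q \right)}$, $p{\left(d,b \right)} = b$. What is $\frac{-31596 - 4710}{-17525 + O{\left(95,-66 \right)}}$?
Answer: $\frac{2105748}{1322785} \approx 1.5919$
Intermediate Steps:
$O{\left(m,Q \right)} = 80 Q - \frac{m}{58}$ ($O{\left(m,Q \right)} = \left(\frac{m}{-58} + 79 Q\right) + Q = \left(- \frac{m}{58} + 79 Q\right) + Q = \left(79 Q - \frac{m}{58}\right) + Q = 80 Q - \frac{m}{58}$)
$\frac{-31596 - 4710}{-17525 + O{\left(95,-66 \right)}} = \frac{-31596 - 4710}{-17525 + \left(80 \left(-66\right) - \frac{95}{58}\right)} = - \frac{36306}{-17525 - \frac{306335}{58}} = - \frac{36306}{- \frac{1322785}{58}} = \left(-36306\right) \left(- \frac{58}{1322785}\right) = \frac{2105748}{1322785}$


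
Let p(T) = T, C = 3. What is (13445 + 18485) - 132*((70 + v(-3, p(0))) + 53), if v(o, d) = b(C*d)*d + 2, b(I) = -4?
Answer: 15430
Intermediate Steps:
v(o, d) = 2 - 4*d (v(o, d) = -4*d + 2 = 2 - 4*d)
(13445 + 18485) - 132*((70 + v(-3, p(0))) + 53) = (13445 + 18485) - 132*((70 + (2 - 4*0)) + 53) = 31930 - 132*((70 + (2 + 0)) + 53) = 31930 - 132*((70 + 2) + 53) = 31930 - 132*(72 + 53) = 31930 - 132*125 = 31930 - 1*16500 = 31930 - 16500 = 15430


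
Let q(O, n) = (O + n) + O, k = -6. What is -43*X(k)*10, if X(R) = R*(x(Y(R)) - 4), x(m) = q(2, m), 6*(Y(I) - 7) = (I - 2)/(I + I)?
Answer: 55040/3 ≈ 18347.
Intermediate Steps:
q(O, n) = n + 2*O
Y(I) = 7 + (-2 + I)/(12*I) (Y(I) = 7 + ((I - 2)/(I + I))/6 = 7 + ((-2 + I)/((2*I)))/6 = 7 + ((-2 + I)*(1/(2*I)))/6 = 7 + ((-2 + I)/(2*I))/6 = 7 + (-2 + I)/(12*I))
x(m) = 4 + m (x(m) = m + 2*2 = m + 4 = 4 + m)
X(R) = -⅙ + 85*R/12 (X(R) = R*((4 + (-2 + 85*R)/(12*R)) - 4) = R*((-2 + 85*R)/(12*R)) = -⅙ + 85*R/12)
-43*X(k)*10 = -43*(-⅙ + (85/12)*(-6))*10 = -43*(-⅙ - 85/2)*10 = -43*(-128/3)*10 = (5504/3)*10 = 55040/3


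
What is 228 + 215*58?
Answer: 12698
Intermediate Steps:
228 + 215*58 = 228 + 12470 = 12698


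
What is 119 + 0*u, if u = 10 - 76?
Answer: 119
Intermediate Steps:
u = -66
119 + 0*u = 119 + 0*(-66) = 119 + 0 = 119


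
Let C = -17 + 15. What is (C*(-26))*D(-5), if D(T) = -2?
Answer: -104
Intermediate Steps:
C = -2
(C*(-26))*D(-5) = -2*(-26)*(-2) = 52*(-2) = -104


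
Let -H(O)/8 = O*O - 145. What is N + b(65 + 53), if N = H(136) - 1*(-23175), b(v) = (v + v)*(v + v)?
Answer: -67937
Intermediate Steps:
H(O) = 1160 - 8*O² (H(O) = -8*(O*O - 145) = -8*(O² - 145) = -8*(-145 + O²) = 1160 - 8*O²)
b(v) = 4*v² (b(v) = (2*v)*(2*v) = 4*v²)
N = -123633 (N = (1160 - 8*136²) - 1*(-23175) = (1160 - 8*18496) + 23175 = (1160 - 147968) + 23175 = -146808 + 23175 = -123633)
N + b(65 + 53) = -123633 + 4*(65 + 53)² = -123633 + 4*118² = -123633 + 4*13924 = -123633 + 55696 = -67937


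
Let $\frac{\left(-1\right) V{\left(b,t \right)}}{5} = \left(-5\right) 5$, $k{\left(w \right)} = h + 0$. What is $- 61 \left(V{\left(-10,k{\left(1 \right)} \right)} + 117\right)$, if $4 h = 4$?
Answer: $-14762$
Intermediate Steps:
$h = 1$ ($h = \frac{1}{4} \cdot 4 = 1$)
$k{\left(w \right)} = 1$ ($k{\left(w \right)} = 1 + 0 = 1$)
$V{\left(b,t \right)} = 125$ ($V{\left(b,t \right)} = - 5 \left(\left(-5\right) 5\right) = \left(-5\right) \left(-25\right) = 125$)
$- 61 \left(V{\left(-10,k{\left(1 \right)} \right)} + 117\right) = - 61 \left(125 + 117\right) = \left(-61\right) 242 = -14762$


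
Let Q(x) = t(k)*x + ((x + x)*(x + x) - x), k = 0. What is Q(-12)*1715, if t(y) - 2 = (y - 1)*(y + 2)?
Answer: 1008420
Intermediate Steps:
t(y) = 2 + (-1 + y)*(2 + y) (t(y) = 2 + (y - 1)*(y + 2) = 2 + (-1 + y)*(2 + y))
Q(x) = -x + 4*x² (Q(x) = (0*(1 + 0))*x + ((x + x)*(x + x) - x) = (0*1)*x + ((2*x)*(2*x) - x) = 0*x + (4*x² - x) = 0 + (-x + 4*x²) = -x + 4*x²)
Q(-12)*1715 = -12*(-1 + 4*(-12))*1715 = -12*(-1 - 48)*1715 = -12*(-49)*1715 = 588*1715 = 1008420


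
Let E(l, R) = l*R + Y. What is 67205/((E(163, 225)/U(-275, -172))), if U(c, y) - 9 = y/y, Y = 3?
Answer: 336025/18339 ≈ 18.323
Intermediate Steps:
E(l, R) = 3 + R*l (E(l, R) = l*R + 3 = R*l + 3 = 3 + R*l)
U(c, y) = 10 (U(c, y) = 9 + y/y = 9 + 1 = 10)
67205/((E(163, 225)/U(-275, -172))) = 67205/(((3 + 225*163)/10)) = 67205/(((3 + 36675)*(1/10))) = 67205/((36678*(1/10))) = 67205/(18339/5) = 67205*(5/18339) = 336025/18339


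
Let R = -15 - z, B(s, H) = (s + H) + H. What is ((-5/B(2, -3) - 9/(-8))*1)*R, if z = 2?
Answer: -323/8 ≈ -40.375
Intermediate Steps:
B(s, H) = s + 2*H (B(s, H) = (H + s) + H = s + 2*H)
R = -17 (R = -15 - 1*2 = -15 - 2 = -17)
((-5/B(2, -3) - 9/(-8))*1)*R = ((-5/(2 + 2*(-3)) - 9/(-8))*1)*(-17) = ((-5/(2 - 6) - 9*(-⅛))*1)*(-17) = ((-5/(-4) + 9/8)*1)*(-17) = ((-5*(-¼) + 9/8)*1)*(-17) = ((5/4 + 9/8)*1)*(-17) = ((19/8)*1)*(-17) = (19/8)*(-17) = -323/8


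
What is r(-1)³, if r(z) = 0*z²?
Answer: 0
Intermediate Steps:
r(z) = 0
r(-1)³ = 0³ = 0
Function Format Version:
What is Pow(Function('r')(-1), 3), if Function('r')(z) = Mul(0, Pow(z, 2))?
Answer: 0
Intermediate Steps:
Function('r')(z) = 0
Pow(Function('r')(-1), 3) = Pow(0, 3) = 0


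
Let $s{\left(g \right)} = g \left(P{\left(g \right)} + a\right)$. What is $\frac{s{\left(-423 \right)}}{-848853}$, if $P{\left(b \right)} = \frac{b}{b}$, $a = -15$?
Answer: $- \frac{658}{94317} \approx -0.0069765$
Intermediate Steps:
$P{\left(b \right)} = 1$
$s{\left(g \right)} = - 14 g$ ($s{\left(g \right)} = g \left(1 - 15\right) = g \left(-14\right) = - 14 g$)
$\frac{s{\left(-423 \right)}}{-848853} = \frac{\left(-14\right) \left(-423\right)}{-848853} = 5922 \left(- \frac{1}{848853}\right) = - \frac{658}{94317}$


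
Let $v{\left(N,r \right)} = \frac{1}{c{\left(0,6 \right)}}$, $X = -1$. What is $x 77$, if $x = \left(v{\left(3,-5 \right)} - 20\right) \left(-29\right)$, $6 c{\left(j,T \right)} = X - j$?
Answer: $58058$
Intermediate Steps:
$c{\left(j,T \right)} = - \frac{1}{6} - \frac{j}{6}$ ($c{\left(j,T \right)} = \frac{-1 - j}{6} = - \frac{1}{6} - \frac{j}{6}$)
$v{\left(N,r \right)} = -6$ ($v{\left(N,r \right)} = \frac{1}{- \frac{1}{6} - 0} = \frac{1}{- \frac{1}{6} + 0} = \frac{1}{- \frac{1}{6}} = -6$)
$x = 754$ ($x = \left(-6 - 20\right) \left(-29\right) = \left(-26\right) \left(-29\right) = 754$)
$x 77 = 754 \cdot 77 = 58058$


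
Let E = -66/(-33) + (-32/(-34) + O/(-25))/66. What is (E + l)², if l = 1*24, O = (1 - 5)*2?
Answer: 133165146724/196700625 ≈ 676.99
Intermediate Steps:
O = -8 (O = -4*2 = -8)
l = 24
E = 28318/14025 (E = -66/(-33) + (-32/(-34) - 8/(-25))/66 = -66*(-1/33) + (-32*(-1/34) - 8*(-1/25))*(1/66) = 2 + (16/17 + 8/25)*(1/66) = 2 + (536/425)*(1/66) = 2 + 268/14025 = 28318/14025 ≈ 2.0191)
(E + l)² = (28318/14025 + 24)² = (364918/14025)² = 133165146724/196700625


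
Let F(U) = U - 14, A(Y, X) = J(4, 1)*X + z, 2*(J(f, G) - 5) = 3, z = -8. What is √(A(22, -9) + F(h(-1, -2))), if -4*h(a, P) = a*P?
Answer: 9*I ≈ 9.0*I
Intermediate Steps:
J(f, G) = 13/2 (J(f, G) = 5 + (½)*3 = 5 + 3/2 = 13/2)
h(a, P) = -P*a/4 (h(a, P) = -a*P/4 = -P*a/4)
A(Y, X) = -8 + 13*X/2 (A(Y, X) = 13*X/2 - 8 = -8 + 13*X/2)
F(U) = -14 + U
√(A(22, -9) + F(h(-1, -2))) = √((-8 + (13/2)*(-9)) + (-14 - ¼*(-2)*(-1))) = √((-8 - 117/2) + (-14 - ½)) = √(-133/2 - 29/2) = √(-81) = 9*I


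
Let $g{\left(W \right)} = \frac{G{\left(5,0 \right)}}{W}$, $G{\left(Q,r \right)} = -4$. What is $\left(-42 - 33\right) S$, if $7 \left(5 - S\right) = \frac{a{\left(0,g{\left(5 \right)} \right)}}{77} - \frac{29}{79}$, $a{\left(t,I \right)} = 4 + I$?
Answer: $- \frac{16116390}{42581} \approx -378.49$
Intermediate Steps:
$g{\left(W \right)} = - \frac{4}{W}$
$S = \frac{1074426}{212905}$ ($S = 5 - \frac{\frac{4 - \frac{4}{5}}{77} - \frac{29}{79}}{7} = 5 - \frac{\left(4 - \frac{4}{5}\right) \frac{1}{77} - \frac{29}{79}}{7} = 5 - \frac{\frac{16}{5} \cdot \frac{1}{77} - \frac{29}{79}}{7} = 5 - \frac{\frac{16}{385} - \frac{29}{79}}{7} = 5 - - \frac{9901}{212905} = 5 + \frac{9901}{212905} = \frac{1074426}{212905} \approx 5.0465$)
$\left(-42 - 33\right) S = \left(-42 - 33\right) \frac{1074426}{212905} = \left(-75\right) \frac{1074426}{212905} = - \frac{16116390}{42581}$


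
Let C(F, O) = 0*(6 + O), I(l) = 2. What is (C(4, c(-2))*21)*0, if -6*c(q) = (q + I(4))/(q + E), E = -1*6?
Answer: 0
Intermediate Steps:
E = -6
c(q) = -(2 + q)/(6*(-6 + q)) (c(q) = -(q + 2)/(6*(q - 6)) = -(2 + q)/(6*(-6 + q)))
C(F, O) = 0
(C(4, c(-2))*21)*0 = (0*21)*0 = 0*0 = 0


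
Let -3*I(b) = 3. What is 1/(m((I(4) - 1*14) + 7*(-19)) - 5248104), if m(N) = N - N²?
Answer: -1/5270156 ≈ -1.8975e-7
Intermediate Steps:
I(b) = -1 (I(b) = -⅓*3 = -1)
1/(m((I(4) - 1*14) + 7*(-19)) - 5248104) = 1/(((-1 - 1*14) + 7*(-19))*(1 - ((-1 - 1*14) + 7*(-19))) - 5248104) = 1/(((-1 - 14) - 133)*(1 - ((-1 - 14) - 133)) - 5248104) = 1/((-15 - 133)*(1 - (-15 - 133)) - 5248104) = 1/(-148*(1 - 1*(-148)) - 5248104) = 1/(-148*(1 + 148) - 5248104) = 1/(-148*149 - 5248104) = 1/(-22052 - 5248104) = 1/(-5270156) = -1/5270156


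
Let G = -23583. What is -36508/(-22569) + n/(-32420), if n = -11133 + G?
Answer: 491773691/182921745 ≈ 2.6884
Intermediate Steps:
n = -34716 (n = -11133 - 23583 = -34716)
-36508/(-22569) + n/(-32420) = -36508/(-22569) - 34716/(-32420) = -36508*(-1/22569) - 34716*(-1/32420) = 36508/22569 + 8679/8105 = 491773691/182921745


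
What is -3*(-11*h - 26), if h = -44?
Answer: -1374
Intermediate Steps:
-3*(-11*h - 26) = -3*(-11*(-44) - 26) = -3*(484 - 26) = -3*458 = -1374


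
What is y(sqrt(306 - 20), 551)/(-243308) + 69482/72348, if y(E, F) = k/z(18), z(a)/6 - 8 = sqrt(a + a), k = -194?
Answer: 59169927409/61609965144 ≈ 0.96040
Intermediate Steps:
z(a) = 48 + 6*sqrt(2)*sqrt(a) (z(a) = 48 + 6*sqrt(a + a) = 48 + 6*sqrt(2*a) = 48 + 6*(sqrt(2)*sqrt(a)) = 48 + 6*sqrt(2)*sqrt(a))
y(E, F) = -97/42 (y(E, F) = -194/(48 + 6*sqrt(2)*sqrt(18)) = -194/(48 + 6*sqrt(2)*(3*sqrt(2))) = -194/(48 + 36) = -194/84 = -194*1/84 = -97/42)
y(sqrt(306 - 20), 551)/(-243308) + 69482/72348 = -97/42/(-243308) + 69482/72348 = -97/42*(-1/243308) + 69482*(1/72348) = 97/10218936 + 34741/36174 = 59169927409/61609965144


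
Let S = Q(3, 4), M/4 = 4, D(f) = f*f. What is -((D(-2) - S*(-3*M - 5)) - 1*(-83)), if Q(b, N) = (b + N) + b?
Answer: -617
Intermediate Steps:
Q(b, N) = N + 2*b (Q(b, N) = (N + b) + b = N + 2*b)
D(f) = f²
M = 16 (M = 4*4 = 16)
S = 10 (S = 4 + 2*3 = 4 + 6 = 10)
-((D(-2) - S*(-3*M - 5)) - 1*(-83)) = -(((-2)² - 10*(-3*16 - 5)) - 1*(-83)) = -((4 - 10*(-48 - 5)) + 83) = -((4 - 10*(-53)) + 83) = -((4 - (-530)) + 83) = -((4 - 1*(-530)) + 83) = -((4 + 530) + 83) = -(534 + 83) = -1*617 = -617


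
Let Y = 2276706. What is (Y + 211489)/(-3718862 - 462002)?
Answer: -2488195/4180864 ≈ -0.59514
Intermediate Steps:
(Y + 211489)/(-3718862 - 462002) = (2276706 + 211489)/(-3718862 - 462002) = 2488195/(-4180864) = 2488195*(-1/4180864) = -2488195/4180864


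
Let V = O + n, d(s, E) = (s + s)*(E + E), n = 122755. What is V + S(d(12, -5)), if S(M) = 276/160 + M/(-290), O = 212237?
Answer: 388593681/1160 ≈ 3.3499e+5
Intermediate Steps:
d(s, E) = 4*E*s (d(s, E) = (2*s)*(2*E) = 4*E*s)
V = 334992 (V = 212237 + 122755 = 334992)
S(M) = 69/40 - M/290 (S(M) = 276*(1/160) + M*(-1/290) = 69/40 - M/290)
V + S(d(12, -5)) = 334992 + (69/40 - 2*(-5)*12/145) = 334992 + (69/40 - 1/290*(-240)) = 334992 + (69/40 + 24/29) = 334992 + 2961/1160 = 388593681/1160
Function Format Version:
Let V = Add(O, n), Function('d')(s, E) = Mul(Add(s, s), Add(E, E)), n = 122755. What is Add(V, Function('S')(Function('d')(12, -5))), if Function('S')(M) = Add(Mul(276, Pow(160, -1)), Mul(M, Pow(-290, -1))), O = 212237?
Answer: Rational(388593681, 1160) ≈ 3.3499e+5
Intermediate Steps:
Function('d')(s, E) = Mul(4, E, s) (Function('d')(s, E) = Mul(Mul(2, s), Mul(2, E)) = Mul(4, E, s))
V = 334992 (V = Add(212237, 122755) = 334992)
Function('S')(M) = Add(Rational(69, 40), Mul(Rational(-1, 290), M)) (Function('S')(M) = Add(Mul(276, Rational(1, 160)), Mul(M, Rational(-1, 290))) = Add(Rational(69, 40), Mul(Rational(-1, 290), M)))
Add(V, Function('S')(Function('d')(12, -5))) = Add(334992, Add(Rational(69, 40), Mul(Rational(-1, 290), Mul(4, -5, 12)))) = Add(334992, Add(Rational(69, 40), Mul(Rational(-1, 290), -240))) = Add(334992, Add(Rational(69, 40), Rational(24, 29))) = Add(334992, Rational(2961, 1160)) = Rational(388593681, 1160)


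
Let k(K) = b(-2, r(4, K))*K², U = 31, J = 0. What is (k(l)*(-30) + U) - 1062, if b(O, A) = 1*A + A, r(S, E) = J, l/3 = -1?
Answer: -1031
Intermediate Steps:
l = -3 (l = 3*(-1) = -3)
r(S, E) = 0
b(O, A) = 2*A (b(O, A) = A + A = 2*A)
k(K) = 0 (k(K) = (2*0)*K² = 0*K² = 0)
(k(l)*(-30) + U) - 1062 = (0*(-30) + 31) - 1062 = (0 + 31) - 1062 = 31 - 1062 = -1031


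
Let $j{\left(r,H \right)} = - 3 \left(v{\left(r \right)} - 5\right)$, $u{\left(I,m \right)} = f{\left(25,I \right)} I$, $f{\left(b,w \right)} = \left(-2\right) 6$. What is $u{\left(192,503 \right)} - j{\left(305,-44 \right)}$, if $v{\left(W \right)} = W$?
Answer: $-1404$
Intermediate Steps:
$f{\left(b,w \right)} = -12$
$u{\left(I,m \right)} = - 12 I$
$j{\left(r,H \right)} = 15 - 3 r$ ($j{\left(r,H \right)} = - 3 \left(r - 5\right) = - 3 \left(-5 + r\right) = 15 - 3 r$)
$u{\left(192,503 \right)} - j{\left(305,-44 \right)} = \left(-12\right) 192 - \left(15 - 915\right) = -2304 - \left(15 - 915\right) = -2304 - -900 = -2304 + 900 = -1404$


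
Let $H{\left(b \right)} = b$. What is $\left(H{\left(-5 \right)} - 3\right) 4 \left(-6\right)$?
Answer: $192$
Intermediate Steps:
$\left(H{\left(-5 \right)} - 3\right) 4 \left(-6\right) = \left(-5 - 3\right) 4 \left(-6\right) = \left(-8\right) \left(-24\right) = 192$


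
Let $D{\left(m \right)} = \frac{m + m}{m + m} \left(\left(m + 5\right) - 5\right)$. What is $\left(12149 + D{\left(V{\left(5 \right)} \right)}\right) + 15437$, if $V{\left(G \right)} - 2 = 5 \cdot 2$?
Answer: $27598$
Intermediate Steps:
$V{\left(G \right)} = 12$ ($V{\left(G \right)} = 2 + 5 \cdot 2 = 2 + 10 = 12$)
$D{\left(m \right)} = m$ ($D{\left(m \right)} = \frac{2 m}{2 m} \left(\left(5 + m\right) - 5\right) = 2 m \frac{1}{2 m} m = 1 m = m$)
$\left(12149 + D{\left(V{\left(5 \right)} \right)}\right) + 15437 = \left(12149 + 12\right) + 15437 = 12161 + 15437 = 27598$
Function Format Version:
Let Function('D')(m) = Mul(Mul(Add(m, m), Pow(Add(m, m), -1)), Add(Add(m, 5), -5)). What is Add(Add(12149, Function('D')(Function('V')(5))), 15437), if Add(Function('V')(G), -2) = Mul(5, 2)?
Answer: 27598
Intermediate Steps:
Function('V')(G) = 12 (Function('V')(G) = Add(2, Mul(5, 2)) = Add(2, 10) = 12)
Function('D')(m) = m (Function('D')(m) = Mul(Mul(Mul(2, m), Pow(Mul(2, m), -1)), Add(Add(5, m), -5)) = Mul(Mul(Mul(2, m), Mul(Rational(1, 2), Pow(m, -1))), m) = Mul(1, m) = m)
Add(Add(12149, Function('D')(Function('V')(5))), 15437) = Add(Add(12149, 12), 15437) = Add(12161, 15437) = 27598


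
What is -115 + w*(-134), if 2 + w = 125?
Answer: -16597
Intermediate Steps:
w = 123 (w = -2 + 125 = 123)
-115 + w*(-134) = -115 + 123*(-134) = -115 - 16482 = -16597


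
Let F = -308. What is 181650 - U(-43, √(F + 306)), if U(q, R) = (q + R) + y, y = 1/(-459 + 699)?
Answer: 43606319/240 - I*√2 ≈ 1.8169e+5 - 1.4142*I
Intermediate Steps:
y = 1/240 ≈ 0.0041667
U(q, R) = 1/240 + R + q (U(q, R) = (q + R) + 1/240 = (R + q) + 1/240 = 1/240 + R + q)
181650 - U(-43, √(F + 306)) = 181650 - (1/240 + √(-308 + 306) - 43) = 181650 - (1/240 + √(-2) - 43) = 181650 - (1/240 + I*√2 - 43) = 181650 - (-10319/240 + I*√2) = 181650 + (10319/240 - I*√2) = 43606319/240 - I*√2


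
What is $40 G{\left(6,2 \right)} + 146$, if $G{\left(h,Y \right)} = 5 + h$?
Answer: $586$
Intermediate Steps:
$40 G{\left(6,2 \right)} + 146 = 40 \left(5 + 6\right) + 146 = 40 \cdot 11 + 146 = 440 + 146 = 586$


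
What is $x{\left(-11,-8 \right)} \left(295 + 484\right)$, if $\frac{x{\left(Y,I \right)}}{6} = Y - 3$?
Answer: $-65436$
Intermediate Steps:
$x{\left(Y,I \right)} = -18 + 6 Y$ ($x{\left(Y,I \right)} = 6 \left(Y - 3\right) = 6 \left(-3 + Y\right) = -18 + 6 Y$)
$x{\left(-11,-8 \right)} \left(295 + 484\right) = \left(-18 + 6 \left(-11\right)\right) \left(295 + 484\right) = \left(-18 - 66\right) 779 = \left(-84\right) 779 = -65436$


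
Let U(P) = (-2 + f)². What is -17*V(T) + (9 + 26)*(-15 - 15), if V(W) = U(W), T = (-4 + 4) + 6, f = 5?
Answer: -1203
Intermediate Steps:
T = 6 (T = 0 + 6 = 6)
U(P) = 9 (U(P) = (-2 + 5)² = 3² = 9)
V(W) = 9
-17*V(T) + (9 + 26)*(-15 - 15) = -17*9 + (9 + 26)*(-15 - 15) = -153 + 35*(-30) = -153 - 1050 = -1203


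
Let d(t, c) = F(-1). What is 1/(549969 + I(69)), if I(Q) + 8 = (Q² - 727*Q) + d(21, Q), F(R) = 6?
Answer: 1/504565 ≈ 1.9819e-6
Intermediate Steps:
d(t, c) = 6
I(Q) = -2 + Q² - 727*Q (I(Q) = -8 + ((Q² - 727*Q) + 6) = -8 + (6 + Q² - 727*Q) = -2 + Q² - 727*Q)
1/(549969 + I(69)) = 1/(549969 + (-2 + 69² - 727*69)) = 1/(549969 + (-2 + 4761 - 50163)) = 1/(549969 - 45404) = 1/504565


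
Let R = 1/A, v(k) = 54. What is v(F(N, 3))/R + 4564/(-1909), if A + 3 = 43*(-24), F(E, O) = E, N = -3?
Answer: -106698574/1909 ≈ -55892.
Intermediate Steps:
A = -1035 (A = -3 + 43*(-24) = -3 - 1032 = -1035)
R = -1/1035 (R = 1/(-1035) = -1/1035 ≈ -0.00096618)
v(F(N, 3))/R + 4564/(-1909) = 54/(-1/1035) + 4564/(-1909) = 54*(-1035) + 4564*(-1/1909) = -55890 - 4564/1909 = -106698574/1909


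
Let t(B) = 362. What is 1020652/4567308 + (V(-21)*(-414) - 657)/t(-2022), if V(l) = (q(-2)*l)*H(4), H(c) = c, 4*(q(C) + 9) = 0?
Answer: -358031393101/413341374 ≈ -866.19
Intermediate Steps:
q(C) = -9 (q(C) = -9 + (¼)*0 = -9 + 0 = -9)
V(l) = -36*l (V(l) = -9*l*4 = -36*l)
1020652/4567308 + (V(-21)*(-414) - 657)/t(-2022) = 1020652/4567308 + (-36*(-21)*(-414) - 657)/362 = 1020652*(1/4567308) + (756*(-414) - 657)*(1/362) = 255163/1141827 + (-312984 - 657)*(1/362) = 255163/1141827 - 313641*1/362 = 255163/1141827 - 313641/362 = -358031393101/413341374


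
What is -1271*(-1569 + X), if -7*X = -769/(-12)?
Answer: 168490115/84 ≈ 2.0058e+6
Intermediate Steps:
X = -769/84 (X = -(-769)/(7*(-12)) = -(-769)*(-1)/(7*12) = -⅐*769/12 = -769/84 ≈ -9.1548)
-1271*(-1569 + X) = -1271*(-1569 - 769/84) = -1271*(-132565/84) = 168490115/84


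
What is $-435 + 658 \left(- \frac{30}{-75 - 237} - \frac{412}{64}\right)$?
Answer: $- \frac{479191}{104} \approx -4607.6$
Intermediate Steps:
$-435 + 658 \left(- \frac{30}{-75 - 237} - \frac{412}{64}\right) = -435 + 658 \left(- \frac{30}{-75 - 237} - \frac{103}{16}\right) = -435 + 658 \left(- \frac{30}{-312} - \frac{103}{16}\right) = -435 + 658 \left(\left(-30\right) \left(- \frac{1}{312}\right) - \frac{103}{16}\right) = -435 + 658 \left(\frac{5}{52} - \frac{103}{16}\right) = -435 + 658 \left(- \frac{1319}{208}\right) = -435 - \frac{433951}{104} = - \frac{479191}{104}$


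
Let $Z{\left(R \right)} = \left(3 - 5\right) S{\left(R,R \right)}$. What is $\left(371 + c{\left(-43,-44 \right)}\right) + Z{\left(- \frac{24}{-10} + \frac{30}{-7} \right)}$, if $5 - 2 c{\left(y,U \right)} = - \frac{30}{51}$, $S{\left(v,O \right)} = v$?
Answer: $\frac{449303}{1190} \approx 377.57$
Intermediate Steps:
$c{\left(y,U \right)} = \frac{95}{34}$ ($c{\left(y,U \right)} = \frac{5}{2} - \frac{\left(-30\right) \frac{1}{51}}{2} = \frac{5}{2} - - \frac{5}{17} = \frac{5}{2} + \frac{5}{17} = \frac{95}{34}$)
$Z{\left(R \right)} = - 2 R$ ($Z{\left(R \right)} = \left(3 - 5\right) R = - 2 R$)
$\left(371 + c{\left(-43,-44 \right)}\right) + Z{\left(- \frac{24}{-10} + \frac{30}{-7} \right)} = \left(371 + \frac{95}{34}\right) - 2 \left(- \frac{24}{-10} + \frac{30}{-7}\right) = \frac{12709}{34} - 2 \left(\left(-24\right) \left(- \frac{1}{10}\right) + 30 \left(- \frac{1}{7}\right)\right) = \frac{12709}{34} - 2 \left(\frac{12}{5} - \frac{30}{7}\right) = \frac{12709}{34} - - \frac{132}{35} = \frac{12709}{34} + \frac{132}{35} = \frac{449303}{1190}$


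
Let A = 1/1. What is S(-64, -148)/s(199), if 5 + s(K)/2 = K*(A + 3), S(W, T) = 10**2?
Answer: 50/791 ≈ 0.063211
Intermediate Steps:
A = 1
S(W, T) = 100
s(K) = -10 + 8*K (s(K) = -10 + 2*(K*(1 + 3)) = -10 + 2*(K*4) = -10 + 2*(4*K) = -10 + 8*K)
S(-64, -148)/s(199) = 100/(-10 + 8*199) = 100/(-10 + 1592) = 100/1582 = 100*(1/1582) = 50/791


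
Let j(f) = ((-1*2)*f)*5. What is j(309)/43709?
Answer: -3090/43709 ≈ -0.070695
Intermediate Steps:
j(f) = -10*f (j(f) = -2*f*5 = -10*f)
j(309)/43709 = -10*309/43709 = -3090*1/43709 = -3090/43709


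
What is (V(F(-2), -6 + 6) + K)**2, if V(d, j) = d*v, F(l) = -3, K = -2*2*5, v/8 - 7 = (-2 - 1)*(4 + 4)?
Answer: 150544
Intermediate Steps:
v = -136 (v = 56 + 8*((-2 - 1)*(4 + 4)) = 56 + 8*(-3*8) = 56 + 8*(-24) = 56 - 192 = -136)
K = -20 (K = -4*5 = -20)
V(d, j) = -136*d (V(d, j) = d*(-136) = -136*d)
(V(F(-2), -6 + 6) + K)**2 = (-136*(-3) - 20)**2 = (408 - 20)**2 = 388**2 = 150544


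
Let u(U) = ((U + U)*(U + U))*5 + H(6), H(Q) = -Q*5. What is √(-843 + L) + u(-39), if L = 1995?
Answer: 30390 + 24*√2 ≈ 30424.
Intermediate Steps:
H(Q) = -5*Q
u(U) = -30 + 20*U² (u(U) = ((U + U)*(U + U))*5 - 5*6 = ((2*U)*(2*U))*5 - 30 = (4*U²)*5 - 30 = 20*U² - 30 = -30 + 20*U²)
√(-843 + L) + u(-39) = √(-843 + 1995) + (-30 + 20*(-39)²) = √1152 + (-30 + 20*1521) = 24*√2 + (-30 + 30420) = 24*√2 + 30390 = 30390 + 24*√2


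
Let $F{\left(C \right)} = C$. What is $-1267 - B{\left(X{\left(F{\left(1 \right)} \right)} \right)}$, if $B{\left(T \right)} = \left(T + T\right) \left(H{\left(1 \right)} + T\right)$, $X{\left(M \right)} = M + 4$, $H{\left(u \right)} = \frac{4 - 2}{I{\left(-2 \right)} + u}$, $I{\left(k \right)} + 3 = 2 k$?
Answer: $- \frac{3941}{3} \approx -1313.7$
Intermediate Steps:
$I{\left(k \right)} = -3 + 2 k$
$H{\left(u \right)} = \frac{2}{-7 + u}$ ($H{\left(u \right)} = \frac{4 - 2}{\left(-3 + 2 \left(-2\right)\right) + u} = \frac{2}{\left(-3 - 4\right) + u} = \frac{2}{-7 + u}$)
$X{\left(M \right)} = 4 + M$
$B{\left(T \right)} = 2 T \left(- \frac{1}{3} + T\right)$ ($B{\left(T \right)} = \left(T + T\right) \left(\frac{2}{-7 + 1} + T\right) = 2 T \left(\frac{2}{-6} + T\right) = 2 T \left(2 \left(- \frac{1}{6}\right) + T\right) = 2 T \left(- \frac{1}{3} + T\right)$)
$-1267 - B{\left(X{\left(F{\left(1 \right)} \right)} \right)} = -1267 - \frac{2 \left(4 + 1\right) \left(-1 + 3 \left(4 + 1\right)\right)}{3} = -1267 - \frac{2}{3} \cdot 5 \left(-1 + 3 \cdot 5\right) = -1267 - \frac{2}{3} \cdot 5 \left(-1 + 15\right) = -1267 - \frac{2}{3} \cdot 5 \cdot 14 = -1267 - \frac{140}{3} = - \frac{3941}{3}$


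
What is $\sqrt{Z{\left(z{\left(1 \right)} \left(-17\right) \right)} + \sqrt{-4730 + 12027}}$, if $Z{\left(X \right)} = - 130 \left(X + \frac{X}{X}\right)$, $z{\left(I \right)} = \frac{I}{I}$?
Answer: $\sqrt{2080 + \sqrt{7297}} \approx 46.534$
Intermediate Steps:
$z{\left(I \right)} = 1$
$Z{\left(X \right)} = -130 - 130 X$ ($Z{\left(X \right)} = - 130 \left(X + 1\right) = - 130 \left(1 + X\right) = -130 - 130 X$)
$\sqrt{Z{\left(z{\left(1 \right)} \left(-17\right) \right)} + \sqrt{-4730 + 12027}} = \sqrt{\left(-130 - 130 \cdot 1 \left(-17\right)\right) + \sqrt{-4730 + 12027}} = \sqrt{\left(-130 - -2210\right) + \sqrt{7297}} = \sqrt{\left(-130 + 2210\right) + \sqrt{7297}} = \sqrt{2080 + \sqrt{7297}}$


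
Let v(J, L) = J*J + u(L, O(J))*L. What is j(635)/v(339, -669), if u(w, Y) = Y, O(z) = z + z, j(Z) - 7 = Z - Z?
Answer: -7/338661 ≈ -2.0670e-5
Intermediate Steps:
j(Z) = 7 (j(Z) = 7 + (Z - Z) = 7 + 0 = 7)
O(z) = 2*z
v(J, L) = J**2 + 2*J*L (v(J, L) = J*J + (2*J)*L = J**2 + 2*J*L)
j(635)/v(339, -669) = 7/((339*(339 + 2*(-669)))) = 7/((339*(339 - 1338))) = 7/((339*(-999))) = 7/(-338661) = 7*(-1/338661) = -7/338661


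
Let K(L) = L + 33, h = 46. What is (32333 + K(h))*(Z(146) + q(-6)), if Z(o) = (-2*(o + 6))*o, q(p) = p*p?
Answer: -1437407376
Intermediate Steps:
q(p) = p²
Z(o) = o*(-12 - 2*o) (Z(o) = (-2*(6 + o))*o = (-12 - 2*o)*o = o*(-12 - 2*o))
K(L) = 33 + L
(32333 + K(h))*(Z(146) + q(-6)) = (32333 + (33 + 46))*(-2*146*(6 + 146) + (-6)²) = (32333 + 79)*(-2*146*152 + 36) = 32412*(-44384 + 36) = 32412*(-44348) = -1437407376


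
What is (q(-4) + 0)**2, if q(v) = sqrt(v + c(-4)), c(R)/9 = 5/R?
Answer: -61/4 ≈ -15.250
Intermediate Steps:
c(R) = 45/R (c(R) = 9*(5/R) = 45/R)
q(v) = sqrt(-45/4 + v) (q(v) = sqrt(v + 45/(-4)) = sqrt(v + 45*(-1/4)) = sqrt(v - 45/4) = sqrt(-45/4 + v))
(q(-4) + 0)**2 = (sqrt(-45 + 4*(-4))/2 + 0)**2 = (sqrt(-45 - 16)/2 + 0)**2 = (sqrt(-61)/2 + 0)**2 = ((I*sqrt(61))/2 + 0)**2 = (I*sqrt(61)/2 + 0)**2 = (I*sqrt(61)/2)**2 = -61/4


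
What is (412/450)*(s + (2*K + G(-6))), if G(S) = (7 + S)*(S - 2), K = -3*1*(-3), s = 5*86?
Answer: 18128/45 ≈ 402.84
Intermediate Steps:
s = 430
K = 9 (K = -3*(-3) = 9)
G(S) = (-2 + S)*(7 + S) (G(S) = (7 + S)*(-2 + S) = (-2 + S)*(7 + S))
(412/450)*(s + (2*K + G(-6))) = (412/450)*(430 + (2*9 + (-14 + (-6)**2 + 5*(-6)))) = (412*(1/450))*(430 + (18 + (-14 + 36 - 30))) = 206*(430 + (18 - 8))/225 = 206*(430 + 10)/225 = (206/225)*440 = 18128/45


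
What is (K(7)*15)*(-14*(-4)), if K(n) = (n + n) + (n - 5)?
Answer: 13440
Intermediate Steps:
K(n) = -5 + 3*n (K(n) = 2*n + (-5 + n) = -5 + 3*n)
(K(7)*15)*(-14*(-4)) = ((-5 + 3*7)*15)*(-14*(-4)) = ((-5 + 21)*15)*56 = (16*15)*56 = 240*56 = 13440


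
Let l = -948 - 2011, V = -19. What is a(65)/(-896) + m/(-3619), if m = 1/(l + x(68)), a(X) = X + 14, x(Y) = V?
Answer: -60815163/689752448 ≈ -0.088170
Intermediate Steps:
x(Y) = -19
l = -2959
a(X) = 14 + X
m = -1/2978 (m = 1/(-2959 - 19) = 1/(-2978) = -1/2978 ≈ -0.00033580)
a(65)/(-896) + m/(-3619) = (14 + 65)/(-896) - 1/2978/(-3619) = 79*(-1/896) - 1/2978*(-1/3619) = -79/896 + 1/10777382 = -60815163/689752448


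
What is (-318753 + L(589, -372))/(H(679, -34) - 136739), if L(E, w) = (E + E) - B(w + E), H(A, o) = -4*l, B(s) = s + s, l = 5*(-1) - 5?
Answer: 318009/136699 ≈ 2.3263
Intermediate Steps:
l = -10 (l = -5 - 5 = -10)
B(s) = 2*s
H(A, o) = 40 (H(A, o) = -4*(-10) = 40)
L(E, w) = -2*w (L(E, w) = (E + E) - 2*(w + E) = 2*E - 2*(E + w) = 2*E - (2*E + 2*w) = 2*E + (-2*E - 2*w) = -2*w)
(-318753 + L(589, -372))/(H(679, -34) - 136739) = (-318753 - 2*(-372))/(40 - 136739) = (-318753 + 744)/(-136699) = -318009*(-1/136699) = 318009/136699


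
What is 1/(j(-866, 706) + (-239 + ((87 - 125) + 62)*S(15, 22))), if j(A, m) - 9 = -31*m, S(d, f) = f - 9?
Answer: -1/21804 ≈ -4.5863e-5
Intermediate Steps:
S(d, f) = -9 + f
j(A, m) = 9 - 31*m
1/(j(-866, 706) + (-239 + ((87 - 125) + 62)*S(15, 22))) = 1/((9 - 31*706) + (-239 + ((87 - 125) + 62)*(-9 + 22))) = 1/((9 - 21886) + (-239 + (-38 + 62)*13)) = 1/(-21877 + (-239 + 24*13)) = 1/(-21877 + (-239 + 312)) = 1/(-21877 + 73) = 1/(-21804) = -1/21804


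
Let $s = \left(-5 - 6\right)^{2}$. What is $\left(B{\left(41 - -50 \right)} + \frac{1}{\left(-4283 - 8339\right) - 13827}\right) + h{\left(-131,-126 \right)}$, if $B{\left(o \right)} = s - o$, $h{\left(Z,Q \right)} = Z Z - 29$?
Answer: $\frac{453917737}{26449} \approx 17162.0$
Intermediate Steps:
$h{\left(Z,Q \right)} = -29 + Z^{2}$ ($h{\left(Z,Q \right)} = Z^{2} - 29 = -29 + Z^{2}$)
$s = 121$ ($s = \left(-11\right)^{2} = 121$)
$B{\left(o \right)} = 121 - o$
$\left(B{\left(41 - -50 \right)} + \frac{1}{\left(-4283 - 8339\right) - 13827}\right) + h{\left(-131,-126 \right)} = \left(\left(121 - \left(41 - -50\right)\right) + \frac{1}{\left(-4283 - 8339\right) - 13827}\right) - \left(29 - \left(-131\right)^{2}\right) = \left(\left(121 - \left(41 + 50\right)\right) + \frac{1}{\left(-4283 - 8339\right) - 13827}\right) + \left(-29 + 17161\right) = \left(\left(121 - 91\right) + \frac{1}{-12622 - 13827}\right) + 17132 = \left(\left(121 - 91\right) + \frac{1}{-26449}\right) + 17132 = \left(30 - \frac{1}{26449}\right) + 17132 = \frac{793469}{26449} + 17132 = \frac{453917737}{26449}$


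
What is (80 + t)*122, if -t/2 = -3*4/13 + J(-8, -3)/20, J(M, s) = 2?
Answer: 647454/65 ≈ 9960.8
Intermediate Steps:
t = 107/65 (t = -2*(-3*4/13 + 2/20) = -2*(-12*1/13 + 2*(1/20)) = -2*(-12/13 + 1/10) = -2*(-107/130) = 107/65 ≈ 1.6462)
(80 + t)*122 = (80 + 107/65)*122 = (5307/65)*122 = 647454/65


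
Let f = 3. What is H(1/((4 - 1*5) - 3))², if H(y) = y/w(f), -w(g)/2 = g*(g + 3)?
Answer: 1/20736 ≈ 4.8225e-5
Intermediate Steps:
w(g) = -2*g*(3 + g) (w(g) = -2*g*(g + 3) = -2*g*(3 + g))
H(y) = -y/36 (H(y) = y/((-2*3*(3 + 3))) = y/((-2*3*6)) = y/(-36) = y*(-1/36) = -y/36)
H(1/((4 - 1*5) - 3))² = (-1/(36*((4 - 1*5) - 3)))² = (-1/(36*((4 - 5) - 3)))² = (-1/(36*(-1 - 3)))² = (-1/36/(-4))² = (-1/36*(-¼))² = (1/144)² = 1/20736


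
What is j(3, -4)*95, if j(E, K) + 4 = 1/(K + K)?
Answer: -3135/8 ≈ -391.88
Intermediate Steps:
j(E, K) = -4 + 1/(2*K) (j(E, K) = -4 + 1/(K + K) = -4 + 1/(2*K))
j(3, -4)*95 = (-4 + (1/2)/(-4))*95 = (-4 + (1/2)*(-1/4))*95 = (-4 - 1/8)*95 = -33/8*95 = -3135/8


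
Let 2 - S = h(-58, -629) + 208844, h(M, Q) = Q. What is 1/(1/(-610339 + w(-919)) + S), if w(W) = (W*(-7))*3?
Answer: -591040/123062211521 ≈ -4.8028e-6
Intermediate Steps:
w(W) = -21*W (w(W) = -7*W*3 = -21*W)
S = -208213 (S = 2 - (-629 + 208844) = 2 - 1*208215 = 2 - 208215 = -208213)
1/(1/(-610339 + w(-919)) + S) = 1/(1/(-610339 - 21*(-919)) - 208213) = 1/(1/(-610339 + 19299) - 208213) = 1/(1/(-591040) - 208213) = 1/(-1/591040 - 208213) = 1/(-123062211521/591040) = -591040/123062211521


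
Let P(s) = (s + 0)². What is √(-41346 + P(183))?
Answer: 9*I*√97 ≈ 88.64*I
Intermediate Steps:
P(s) = s²
√(-41346 + P(183)) = √(-41346 + 183²) = √(-41346 + 33489) = √(-7857) = 9*I*√97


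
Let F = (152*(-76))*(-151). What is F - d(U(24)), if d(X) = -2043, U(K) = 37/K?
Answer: 1746395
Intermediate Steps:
F = 1744352 (F = -11552*(-151) = 1744352)
F - d(U(24)) = 1744352 - 1*(-2043) = 1744352 + 2043 = 1746395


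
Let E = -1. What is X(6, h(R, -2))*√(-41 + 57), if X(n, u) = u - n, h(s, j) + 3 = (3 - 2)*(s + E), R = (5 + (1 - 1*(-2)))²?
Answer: 216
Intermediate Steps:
R = 64 (R = (5 + (1 + 2))² = (5 + 3)² = 8² = 64)
h(s, j) = -4 + s (h(s, j) = -3 + (3 - 2)*(s - 1) = -3 + 1*(-1 + s) = -3 + (-1 + s) = -4 + s)
X(6, h(R, -2))*√(-41 + 57) = ((-4 + 64) - 1*6)*√(-41 + 57) = (60 - 6)*√16 = 54*4 = 216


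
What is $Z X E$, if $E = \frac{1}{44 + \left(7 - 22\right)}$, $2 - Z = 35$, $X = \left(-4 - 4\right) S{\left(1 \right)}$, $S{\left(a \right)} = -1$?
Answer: $- \frac{264}{29} \approx -9.1035$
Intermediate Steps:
$X = 8$ ($X = \left(-4 - 4\right) \left(-1\right) = \left(-8\right) \left(-1\right) = 8$)
$Z = -33$ ($Z = 2 - 35 = -33$)
$E = \frac{1}{29}$ ($E = \frac{1}{44 - 15} = \frac{1}{29} \approx 0.034483$)
$Z X E = \left(-33\right) 8 \cdot \frac{1}{29} = \left(-264\right) \frac{1}{29} = - \frac{264}{29}$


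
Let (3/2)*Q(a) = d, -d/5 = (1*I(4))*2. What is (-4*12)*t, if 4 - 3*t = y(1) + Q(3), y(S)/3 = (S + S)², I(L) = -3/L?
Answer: 208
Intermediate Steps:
y(S) = 12*S² (y(S) = 3*(S + S)² = 3*(2*S)² = 3*(4*S²) = 12*S²)
d = 15/2 (d = -5*1*(-3/4)*2 = -5*1*(-3*¼)*2 = -5*1*(-¾)*2 = -(-15)*2/4 = -5*(-3/2) = 15/2 ≈ 7.5000)
Q(a) = 5 (Q(a) = (⅔)*(15/2) = 5)
t = -13/3 (t = 4/3 - (12*1² + 5)/3 = 4/3 - (12*1 + 5)/3 = 4/3 - (12 + 5)/3 = 4/3 - ⅓*17 = 4/3 - 17/3 = -13/3 ≈ -4.3333)
(-4*12)*t = -4*12*(-13/3) = -48*(-13/3) = 208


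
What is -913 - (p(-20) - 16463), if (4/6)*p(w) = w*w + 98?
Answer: 14803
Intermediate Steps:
p(w) = 147 + 3*w²/2 (p(w) = 3*(w*w + 98)/2 = 3*(w² + 98)/2 = 3*(98 + w²)/2 = 147 + 3*w²/2)
-913 - (p(-20) - 16463) = -913 - ((147 + (3/2)*(-20)²) - 16463) = -913 - ((147 + (3/2)*400) - 16463) = -913 - ((147 + 600) - 16463) = -913 - (747 - 16463) = -913 - 1*(-15716) = -913 + 15716 = 14803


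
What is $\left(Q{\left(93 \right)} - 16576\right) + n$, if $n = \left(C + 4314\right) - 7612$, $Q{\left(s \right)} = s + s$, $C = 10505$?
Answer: $-9183$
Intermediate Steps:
$Q{\left(s \right)} = 2 s$
$n = 7207$ ($n = \left(10505 + 4314\right) - 7612 = 14819 - 7612 = 7207$)
$\left(Q{\left(93 \right)} - 16576\right) + n = \left(2 \cdot 93 - 16576\right) + 7207 = \left(186 - 16576\right) + 7207 = -16390 + 7207 = -9183$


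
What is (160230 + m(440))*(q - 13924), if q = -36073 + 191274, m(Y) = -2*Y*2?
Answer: 22388166190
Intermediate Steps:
m(Y) = -4*Y
q = 155201
(160230 + m(440))*(q - 13924) = (160230 - 4*440)*(155201 - 13924) = (160230 - 1760)*141277 = 158470*141277 = 22388166190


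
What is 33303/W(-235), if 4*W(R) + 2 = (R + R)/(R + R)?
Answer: -133212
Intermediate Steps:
W(R) = -¼ (W(R) = -½ + ((R + R)/(R + R))/4 = -½ + ((2*R)/((2*R)))/4 = -½ + ((2*R)*(1/(2*R)))/4 = -½ + (¼)*1 = -½ + ¼ = -¼)
33303/W(-235) = 33303/(-¼) = 33303*(-4) = -133212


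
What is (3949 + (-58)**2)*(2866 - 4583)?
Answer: -12556421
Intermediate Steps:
(3949 + (-58)**2)*(2866 - 4583) = (3949 + 3364)*(-1717) = 7313*(-1717) = -12556421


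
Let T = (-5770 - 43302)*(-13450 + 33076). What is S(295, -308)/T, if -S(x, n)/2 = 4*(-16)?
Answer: -4/30096471 ≈ -1.3291e-7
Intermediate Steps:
T = -963087072 (T = -49072*19626 = -963087072)
S(x, n) = 128 (S(x, n) = -8*(-16) = -2*(-64) = 128)
S(295, -308)/T = 128/(-963087072) = 128*(-1/963087072) = -4/30096471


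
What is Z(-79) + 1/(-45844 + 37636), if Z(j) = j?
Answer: -648433/8208 ≈ -79.000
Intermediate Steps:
Z(-79) + 1/(-45844 + 37636) = -79 + 1/(-45844 + 37636) = -79 + 1/(-8208) = -79 - 1/8208 = -648433/8208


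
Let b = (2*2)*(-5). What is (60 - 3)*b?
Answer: -1140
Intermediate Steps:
b = -20 (b = 4*(-5) = -20)
(60 - 3)*b = (60 - 3)*(-20) = 57*(-20) = -1140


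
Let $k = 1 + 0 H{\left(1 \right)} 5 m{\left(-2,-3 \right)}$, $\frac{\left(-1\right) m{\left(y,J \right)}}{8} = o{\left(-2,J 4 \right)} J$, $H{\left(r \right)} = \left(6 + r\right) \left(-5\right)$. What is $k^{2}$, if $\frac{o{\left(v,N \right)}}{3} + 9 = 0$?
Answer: $1$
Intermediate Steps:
$H{\left(r \right)} = -30 - 5 r$
$o{\left(v,N \right)} = -27$ ($o{\left(v,N \right)} = -27 + 3 \cdot 0 = -27 + 0 = -27$)
$m{\left(y,J \right)} = 216 J$ ($m{\left(y,J \right)} = - 8 \left(- 27 J\right) = 216 J$)
$k = 1$ ($k = 1 + 0 \left(-30 - 5\right) 5 \cdot 216 \left(-3\right) = 1 + 0 \left(-30 - 5\right) 5 \left(-648\right) = 1 + 0 \left(-35\right) 5 \left(-648\right) = 1 + 0 \cdot 5 \left(-648\right) = 1 + 0 \left(-648\right) = 1 + 0 = 1$)
$k^{2} = 1^{2} = 1$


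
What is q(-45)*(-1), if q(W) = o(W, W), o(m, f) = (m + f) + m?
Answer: 135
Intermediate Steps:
o(m, f) = f + 2*m (o(m, f) = (f + m) + m = f + 2*m)
q(W) = 3*W (q(W) = W + 2*W = 3*W)
q(-45)*(-1) = (3*(-45))*(-1) = -135*(-1) = 135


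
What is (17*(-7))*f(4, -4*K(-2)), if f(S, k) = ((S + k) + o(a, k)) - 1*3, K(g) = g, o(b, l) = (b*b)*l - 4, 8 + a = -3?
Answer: -115787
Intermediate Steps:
a = -11 (a = -8 - 3 = -11)
o(b, l) = -4 + l*b² (o(b, l) = b²*l - 4 = l*b² - 4 = -4 + l*b²)
f(S, k) = -7 + S + 122*k (f(S, k) = ((S + k) + (-4 + k*(-11)²)) - 1*3 = ((S + k) + (-4 + k*121)) - 3 = ((S + k) + (-4 + 121*k)) - 3 = (-4 + S + 122*k) - 3 = -7 + S + 122*k)
(17*(-7))*f(4, -4*K(-2)) = (17*(-7))*(-7 + 4 + 122*(-4*(-2))) = -119*(-7 + 4 + 122*8) = -119*(-7 + 4 + 976) = -119*973 = -115787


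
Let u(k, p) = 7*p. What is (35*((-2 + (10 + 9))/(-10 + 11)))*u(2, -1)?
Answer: -4165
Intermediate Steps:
(35*((-2 + (10 + 9))/(-10 + 11)))*u(2, -1) = (35*((-2 + (10 + 9))/(-10 + 11)))*(7*(-1)) = (35*((-2 + 19)/1))*(-7) = (35*(17*1))*(-7) = (35*17)*(-7) = 595*(-7) = -4165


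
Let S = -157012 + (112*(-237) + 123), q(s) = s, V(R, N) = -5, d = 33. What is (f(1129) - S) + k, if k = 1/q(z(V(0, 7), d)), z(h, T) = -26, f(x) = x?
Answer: 4798611/26 ≈ 1.8456e+5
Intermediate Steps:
S = -183433 (S = -157012 + (-26544 + 123) = -157012 - 26421 = -183433)
k = -1/26 (k = 1/(-26) = -1/26 ≈ -0.038462)
(f(1129) - S) + k = (1129 - 1*(-183433)) - 1/26 = (1129 + 183433) - 1/26 = 184562 - 1/26 = 4798611/26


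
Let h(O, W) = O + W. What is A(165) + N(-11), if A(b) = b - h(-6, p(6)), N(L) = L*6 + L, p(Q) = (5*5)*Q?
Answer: -56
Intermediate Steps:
p(Q) = 25*Q
N(L) = 7*L (N(L) = 6*L + L = 7*L)
A(b) = -144 + b (A(b) = b - (-6 + 25*6) = b - (-6 + 150) = b - 1*144 = b - 144 = -144 + b)
A(165) + N(-11) = (-144 + 165) + 7*(-11) = 21 - 77 = -56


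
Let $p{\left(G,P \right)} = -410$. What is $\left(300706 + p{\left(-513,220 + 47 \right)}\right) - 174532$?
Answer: $125764$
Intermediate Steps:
$\left(300706 + p{\left(-513,220 + 47 \right)}\right) - 174532 = \left(300706 - 410\right) - 174532 = 300296 - 174532 = 125764$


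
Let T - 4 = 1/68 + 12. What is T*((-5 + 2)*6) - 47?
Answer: -11399/34 ≈ -335.26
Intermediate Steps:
T = 1089/68 (T = 4 + (1/68 + 12) = 4 + 817/68 = 1089/68 ≈ 16.015)
T*((-5 + 2)*6) - 47 = 1089*((-5 + 2)*6)/68 - 47 = 1089*(-3*6)/68 - 47 = (1089/68)*(-18) - 47 = -9801/34 - 47 = -11399/34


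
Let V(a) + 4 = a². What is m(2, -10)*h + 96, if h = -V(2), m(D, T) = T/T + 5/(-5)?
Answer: 96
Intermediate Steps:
m(D, T) = 0 (m(D, T) = 1 + 5*(-⅕) = 1 - 1 = 0)
V(a) = -4 + a²
h = 0 (h = -(-4 + 2²) = -(-4 + 4) = -1*0 = 0)
m(2, -10)*h + 96 = 0*0 + 96 = 0 + 96 = 96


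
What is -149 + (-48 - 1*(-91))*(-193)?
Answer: -8448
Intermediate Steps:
-149 + (-48 - 1*(-91))*(-193) = -149 + (-48 + 91)*(-193) = -149 + 43*(-193) = -149 - 8299 = -8448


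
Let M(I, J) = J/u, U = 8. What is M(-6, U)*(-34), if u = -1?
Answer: 272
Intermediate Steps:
M(I, J) = -J (M(I, J) = J/(-1) = J*(-1) = -J)
M(-6, U)*(-34) = -1*8*(-34) = -8*(-34) = 272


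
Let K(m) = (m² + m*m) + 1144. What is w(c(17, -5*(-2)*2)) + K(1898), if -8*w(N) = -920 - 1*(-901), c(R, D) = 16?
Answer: 57647635/8 ≈ 7.2060e+6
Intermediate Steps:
w(N) = 19/8 (w(N) = -(-920 - 1*(-901))/8 = -(-920 + 901)/8 = -⅛*(-19) = 19/8)
K(m) = 1144 + 2*m² (K(m) = (m² + m²) + 1144 = 2*m² + 1144 = 1144 + 2*m²)
w(c(17, -5*(-2)*2)) + K(1898) = 19/8 + (1144 + 2*1898²) = 19/8 + (1144 + 2*3602404) = 19/8 + (1144 + 7204808) = 19/8 + 7205952 = 57647635/8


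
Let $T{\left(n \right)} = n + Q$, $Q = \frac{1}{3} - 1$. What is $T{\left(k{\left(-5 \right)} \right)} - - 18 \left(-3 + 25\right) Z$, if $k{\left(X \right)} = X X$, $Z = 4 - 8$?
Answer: $- \frac{4679}{3} \approx -1559.7$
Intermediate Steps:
$Z = -4$
$k{\left(X \right)} = X^{2}$
$Q = - \frac{2}{3}$ ($Q = \frac{1}{3} - 1 = - \frac{2}{3} \approx -0.66667$)
$T{\left(n \right)} = - \frac{2}{3} + n$ ($T{\left(n \right)} = n - \frac{2}{3} = - \frac{2}{3} + n$)
$T{\left(k{\left(-5 \right)} \right)} - - 18 \left(-3 + 25\right) Z = \left(- \frac{2}{3} + \left(-5\right)^{2}\right) - - 18 \left(-3 + 25\right) \left(-4\right) = \left(- \frac{2}{3} + 25\right) - \left(-18\right) 22 \left(-4\right) = \frac{73}{3} - \left(-396\right) \left(-4\right) = \frac{73}{3} - 1584 = - \frac{4679}{3}$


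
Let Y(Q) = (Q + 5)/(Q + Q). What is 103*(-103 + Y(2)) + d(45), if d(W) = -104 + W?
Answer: -41951/4 ≈ -10488.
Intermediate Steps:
Y(Q) = (5 + Q)/(2*Q) (Y(Q) = (5 + Q)/((2*Q)) = (5 + Q)*(1/(2*Q)) = (5 + Q)/(2*Q))
103*(-103 + Y(2)) + d(45) = 103*(-103 + (½)*(5 + 2)/2) + (-104 + 45) = 103*(-103 + (½)*(½)*7) - 59 = 103*(-103 + 7/4) - 59 = 103*(-405/4) - 59 = -41715/4 - 59 = -41951/4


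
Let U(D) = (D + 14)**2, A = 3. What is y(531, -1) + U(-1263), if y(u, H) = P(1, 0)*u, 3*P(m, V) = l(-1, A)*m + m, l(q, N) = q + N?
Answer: 1560532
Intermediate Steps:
l(q, N) = N + q
U(D) = (14 + D)**2
P(m, V) = m (P(m, V) = ((3 - 1)*m + m)/3 = (2*m + m)/3 = (3*m)/3 = m)
y(u, H) = u (y(u, H) = 1*u = u)
y(531, -1) + U(-1263) = 531 + (14 - 1263)**2 = 531 + (-1249)**2 = 531 + 1560001 = 1560532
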